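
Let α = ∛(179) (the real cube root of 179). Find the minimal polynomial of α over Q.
m_α(x) = x^3 - 179

α satisfies α^3 = 179, so x^3 - 179 annihilates α. By the rational root test, a rational root p/q (in lowest terms) of x^3 - 179 would satisfy p^3 = 179 q^3, forcing q = 1 and p^3 = 179; but 179 is not a perfect cube, contradiction. A monic cubic over Q with no rational root is irreducible (any nontrivial factorization would include a linear factor). Hence x^3 - 179 is the minimal polynomial of α, and in particular [Q(α):Q] = 3.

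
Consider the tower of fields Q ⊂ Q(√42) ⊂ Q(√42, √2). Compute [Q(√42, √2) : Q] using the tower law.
[Q(√42, √2) : Q] = 4

[Q(√42):Q] = 2 (min poly x^2 - 42, irreducible since 42 is squarefree > 1). For the top step, suppose √2 ∈ Q(√42), say √2 = c + d√42 with c, d ∈ Q. Squaring: 2 = c^2 + 42d^2 + 2cd√42. Since √42 ∉ Q this forces 2cd = 0. If d = 0 then √2 = c ∈ Q, contradicting 2 squarefree > 1. If c = 0 then 2 = 42d^2, so 42·2 = (42d)^2 is a perfect square in Q — but 42·2 = 84 is not a perfect square (since 42 and 2 are distinct squarefree integers). Contradiction. Hence √2 ∉ Q(√42), so x^2 - 2 stays irreducible over Q(√42) and [Q(√42, √2) : Q(√42)] = 2. By the tower law, [Q(√42, √2) : Q] = 2 · 2 = 4.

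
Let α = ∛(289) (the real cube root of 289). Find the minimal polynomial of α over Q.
m_α(x) = x^3 - 289

α satisfies α^3 = 289, so x^3 - 289 annihilates α. By the rational root test, a rational root p/q (in lowest terms) of x^3 - 289 would satisfy p^3 = 289 q^3, forcing q = 1 and p^3 = 289; but 289 is not a perfect cube, contradiction. A monic cubic over Q with no rational root is irreducible (any nontrivial factorization would include a linear factor). Hence x^3 - 289 is the minimal polynomial of α, and in particular [Q(α):Q] = 3.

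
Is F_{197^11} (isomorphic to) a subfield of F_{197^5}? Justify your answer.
No: F_{197^11} is not a subfield of F_{197^5}

F_{p^m} embeds in F_{p^n} iff m | n. Here 11 ∤ 5 (since 5 = 0·11 + 5 with remainder 5 ≠ 0), so F_{197^11} is not a subfield of F_{197^5}. Equivalently: if it were, the tower law would give 11 = [F_{197^11}:F_197] dividing [F_{197^5}:F_197] = 5, contradiction.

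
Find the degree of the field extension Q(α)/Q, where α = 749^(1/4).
[Q(α):Q] = 4

α is a root of x^4 - 749. By Eisenstein's criterion at the prime p = 7 (which divides the constant term 749 but p^2 = 49 does not, since 749 is squarefree), x^4 - 749 is irreducible over Q. Hence [Q(α):Q] = 4.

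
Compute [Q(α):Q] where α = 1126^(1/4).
[Q(α):Q] = 4

α is a root of x^4 - 1126. By Eisenstein's criterion at the prime p = 2 (which divides the constant term 1126 but p^2 = 4 does not, since 1126 is squarefree), x^4 - 1126 is irreducible over Q. Hence [Q(α):Q] = 4.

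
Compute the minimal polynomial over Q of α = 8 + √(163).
m_α(x) = x^2 - 16x - 99

From α - 8 = √(163), squaring gives (α - 8)^2 = 163, i.e. α^2 - 16α + 64 = 163, so α^2 - 16α - 99 = 0. The discriminant of x^2 - 16x - 99 is (-16)^2 - 4·(-99) = 256 + 396 = 652, and 4·(163) is not a perfect square in Q since 163 is squarefree and ≠ 1. Hence x^2 - 16x - 99 is irreducible over Q and is the minimal polynomial of α.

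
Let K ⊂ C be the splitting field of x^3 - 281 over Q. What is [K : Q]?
[K : Q] = 6

The roots of x^3 - 281 are ∛281, ω∛281, ω^2∛281 where ω = e^(2πi/3) is a primitive cube root of unity, so K = Q(∛281, ω). Now [Q(∛281):Q] = 3 (since 281 is not a perfect cube, x^3 - 281 is irreducible) and [Q(ω):Q] = 2. Both 2 and 3 divide [K:Q], and [K:Q] ≤ 3·2 = 6, so [K:Q] = 6. (Equivalently: Q(∛281) ⊂ R but ω ∉ R, so [K : Q(∛281)] = 2.)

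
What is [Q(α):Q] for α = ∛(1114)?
[Q(α):Q] = 3

The minimal polynomial of α is x^3 - 1114, irreducible over Q since 1114 is not a perfect cube (so x^3 - 1114 has no rational root). Hence [Q(α):Q] = deg(m_α) = 3.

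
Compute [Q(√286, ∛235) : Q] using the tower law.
[Q(√286, ∛235) : Q] = 6

Let L = Q(√286, ∛235). Since Q(√286) ⊂ L and [Q(√286):Q] = 2, the tower law gives 2 | [L:Q]. Likewise Q(∛235) ⊂ L with [Q(∛235):Q] = 3 (because 235 is not a perfect cube), so 3 | [L:Q]. As gcd(2,3) = 1, [L:Q] is divisible by 6. Conversely L is generated over Q by √286 and ∛235, so [L:Q] ≤ 2·3 = 6. Therefore [Q(√286, ∛235) : Q] = 6.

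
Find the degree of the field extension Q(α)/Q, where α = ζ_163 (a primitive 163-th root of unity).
[Q(α):Q] = 162

The minimal polynomial of ζ_163 over Q is the 163-th cyclotomic polynomial Φ_163(x), which is irreducible over Q and has degree φ(163) = 162. Hence [Q(α):Q] = φ(163) = 162.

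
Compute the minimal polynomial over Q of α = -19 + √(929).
m_α(x) = x^2 + 38x - 568

From α + 19 = √(929), squaring gives (α + 19)^2 = 929, i.e. α^2 + 38α + 361 = 929, so α^2 + 38α - 568 = 0. The discriminant of x^2 + 38x - 568 is (38)^2 - 4·(-568) = 1444 + 2272 = 3716, and 4·(929) is not a perfect square in Q since 929 is squarefree and ≠ 1. Hence x^2 + 38x - 568 is irreducible over Q and is the minimal polynomial of α.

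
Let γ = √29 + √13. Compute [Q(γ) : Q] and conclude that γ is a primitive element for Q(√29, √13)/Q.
[Q(γ) : Q] = 4 (equivalently, Q(γ) = Q(√29, √13))

Obviously Q(γ) ⊆ Q(√29, √13), and [Q(√29, √13):Q] = 4 (since 29, 13 are distinct squarefree integers > 1 with 377 not a perfect square). To show equality we compute the minimal polynomial of γ. From γ = √29 + √13: γ^2 = 29 + 2√(377) + 13 = 42 + 2√(377), so γ^2 - 42 = 2√(377); squaring, (γ^2 - 42)^2 = 4·377, i.e. γ^4 - 84γ^2 + 1764 - 1508 = 0, i.e. γ^4 - 84γ^2 + 256 = 0. So γ is a root of x^4 - 84x^2 + 256. This polynomial is irreducible over Q: it has no rational root (each ±√29 ± √13 is irrational), and any factorization into two quadratics over Q would force √(377) ∈ Q (pairing opposite roots) or √29, √13 ∈ Q (other pairings), all impossible. Hence [Q(γ):Q] = 4 = [Q(√29, √13):Q], so Q(γ) = Q(√29, √13).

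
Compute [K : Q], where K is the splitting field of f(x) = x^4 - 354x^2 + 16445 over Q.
[K : Q] = 4

Solving the quadratic in x^2: x^2 = (354 ± √(354^2 - 4·16445))/2 = (354 ± √59536)/2 = (354 ± 244)/2, giving x^2 = 55 or x^2 = 299. So f(x) = (x^2 - 55)(x^2 - 299) and the roots of f are ±√55, ±√299. Hence the splitting field is K = Q(√55, √299). Since 55 and 299 are distinct squarefree integers > 1, their product 16445 is not a perfect square, so √299 ∉ Q(√55). By the tower law [K:Q] = [Q(√55,√299):Q(√55)] · [Q(√55):Q] = 2 · 2 = 4.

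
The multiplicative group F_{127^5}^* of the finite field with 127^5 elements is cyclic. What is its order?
|F_{127^5}^*| = 33038369406

F_{127^5} has 127^5 = 33038369407 elements; its multiplicative group consists of all nonzero elements, so |F_{127^5}^*| = 33038369407 - 1 = 33038369406. (It is cyclic since any finite subgroup of the multiplicative group of a field is cyclic.)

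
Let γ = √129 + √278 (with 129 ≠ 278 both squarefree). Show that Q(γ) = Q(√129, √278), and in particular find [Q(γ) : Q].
[Q(γ) : Q] = 4 (equivalently, Q(γ) = Q(√129, √278))

Obviously Q(γ) ⊆ Q(√129, √278), and [Q(√129, √278):Q] = 4 (since 129, 278 are distinct squarefree integers > 1 with 35862 not a perfect square). To show equality we compute the minimal polynomial of γ. From γ = √129 + √278: γ^2 = 129 + 2√(35862) + 278 = 407 + 2√(35862), so γ^2 - 407 = 2√(35862); squaring, (γ^2 - 407)^2 = 4·35862, i.e. γ^4 - 814γ^2 + 165649 - 143448 = 0, i.e. γ^4 - 814γ^2 + 22201 = 0. So γ is a root of x^4 - 814x^2 + 22201. This polynomial is irreducible over Q: it has no rational root (each ±√129 ± √278 is irrational), and any factorization into two quadratics over Q would force √(35862) ∈ Q (pairing opposite roots) or √129, √278 ∈ Q (other pairings), all impossible. Hence [Q(γ):Q] = 4 = [Q(√129, √278):Q], so Q(γ) = Q(√129, √278).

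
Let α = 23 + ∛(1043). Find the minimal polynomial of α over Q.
m_α(x) = x^3 - 69x^2 + 1587x - 13210

Set β = α - 23 = ∛(1043), so β^3 = 1043. Then (α - 23)^3 - 1043 = 0, i.e. α is a root of g(x) = (x - 23)^3 - 1043 = x^3 - 69x^2 + 1587x - 13210. Since g(x) = h(x - 23) where h(x) = x^3 - 1043, and h is irreducible over Q (because 1043 is not a perfect cube, so h has no rational root, and a monic cubic with no rational root is irreducible), g is also irreducible (irreducibility is preserved under the substitution x → x - 23). Hence m_α(x) = x^3 - 69x^2 + 1587x - 13210.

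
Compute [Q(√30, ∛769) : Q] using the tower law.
[Q(√30, ∛769) : Q] = 6

Let L = Q(√30, ∛769). Since Q(√30) ⊂ L and [Q(√30):Q] = 2, the tower law gives 2 | [L:Q]. Likewise Q(∛769) ⊂ L with [Q(∛769):Q] = 3 (because 769 is not a perfect cube), so 3 | [L:Q]. As gcd(2,3) = 1, [L:Q] is divisible by 6. Conversely L is generated over Q by √30 and ∛769, so [L:Q] ≤ 2·3 = 6. Therefore [Q(√30, ∛769) : Q] = 6.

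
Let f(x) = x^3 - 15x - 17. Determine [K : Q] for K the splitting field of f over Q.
[K : Q] = 6

By the rational root test, any rational root of the monic integer polynomial f(x) = x^3 - 15x - 17 must be an integer dividing the constant term -17, i.e. one of ±{1, 17}. Evaluating: f(1) = -31, f(-1) = -3, f(17) = 4641, f(-17) = -4675; none is 0, so f has no rational root and is therefore irreducible over Q (a cubic with no linear factor over a field is irreducible). For an irreducible cubic, the Galois group is A_3 or S_3 according as the discriminant disc(f) = -4a^3 - 27b^2 = -4·(-15)^3 - 27·(-17)^2 = 5697 is or is not a square in Q. Here disc(f) = 5697 is not a perfect square in Q, so the Galois group of f over Q is not contained in A_3 and must be all of S_3. The splitting field has degree |S_3| = 6 over Q, so [K : Q] = 6.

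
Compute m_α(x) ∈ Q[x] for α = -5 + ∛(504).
m_α(x) = x^3 + 15x^2 + 75x - 379

Set β = α + 5 = ∛(504), so β^3 = 504. Then (α + 5)^3 - 504 = 0, i.e. α is a root of g(x) = (x + 5)^3 - 504 = x^3 + 15x^2 + 75x - 379. Since g(x) = h(x + 5) where h(x) = x^3 - 504, and h is irreducible over Q (because 504 is not a perfect cube, so h has no rational root, and a monic cubic with no rational root is irreducible), g is also irreducible (irreducibility is preserved under the substitution x → x + 5). Hence m_α(x) = x^3 + 15x^2 + 75x - 379.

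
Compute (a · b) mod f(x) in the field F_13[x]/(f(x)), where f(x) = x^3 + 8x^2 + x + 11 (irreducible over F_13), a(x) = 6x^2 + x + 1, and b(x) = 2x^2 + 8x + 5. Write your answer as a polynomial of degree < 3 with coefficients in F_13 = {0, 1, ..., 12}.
a · b ≡ 6x^2 + 5x + 4 (mod f(x))

Multiply in F_13[x]: a(x)·b(x) = (6x^2 + x + 1)·(2x^2 + 8x + 5) = 12x^4 + 11x^3 + x^2 + 5. This has degree ≥ 3, so divide by f(x) over F_13: 12x^4 + 11x^3 + x^2 + 5 = (12x + 6)·(x^3 + 8x^2 + x + 11) + (6x^2 + 5x + 4). Hence a·b ≡ 6x^2 + 5x + 4 (mod f). (F_13[x]/(f) is a field with 13^3 = 2197 elements since f is irreducible of degree 3.)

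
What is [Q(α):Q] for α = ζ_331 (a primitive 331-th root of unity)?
[Q(α):Q] = 330

The minimal polynomial of ζ_331 over Q is the 331-th cyclotomic polynomial Φ_331(x), which is irreducible over Q and has degree φ(331) = 330. Hence [Q(α):Q] = φ(331) = 330.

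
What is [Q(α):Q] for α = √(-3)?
[Q(α):Q] = 2

[Q(α):Q] equals the degree of the minimal polynomial of α. Here α^2 = -3 and x^2 + 3 is irreducible (d = -3 is squarefree, ≠ 1, hence not a square), so deg(m_α) = 2. Thus [Q(α):Q] = 2.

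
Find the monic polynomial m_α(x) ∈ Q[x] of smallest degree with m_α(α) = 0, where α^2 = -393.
m_α(x) = x^2 + 393

α satisfies α^2 + 393 = 0, so x^2 + 393 annihilates α. Since d = -393 is squarefree and ≠ 1, it is not a perfect square in Q, so x^2 + 393 has no rational root and is therefore irreducible over Q (a degree-2 polynomial over a field is irreducible iff it has no root). Hence m_α(x) = x^2 + 393.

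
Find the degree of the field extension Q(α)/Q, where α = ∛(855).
[Q(α):Q] = 3

The minimal polynomial of α is x^3 - 855, irreducible over Q since 855 is not a perfect cube (so x^3 - 855 has no rational root). Hence [Q(α):Q] = deg(m_α) = 3.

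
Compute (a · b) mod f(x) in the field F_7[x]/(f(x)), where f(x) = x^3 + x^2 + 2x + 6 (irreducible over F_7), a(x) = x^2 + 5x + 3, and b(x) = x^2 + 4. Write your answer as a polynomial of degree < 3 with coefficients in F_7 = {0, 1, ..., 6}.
a · b ≡ x^2 + 6x + 2 (mod f(x))

Multiply in F_7[x]: a(x)·b(x) = (x^2 + 5x + 3)·(x^2 + 4) = x^4 + 5x^3 + 6x + 5. This has degree ≥ 3, so divide by f(x) over F_7: x^4 + 5x^3 + 6x + 5 = (x + 4)·(x^3 + x^2 + 2x + 6) + (x^2 + 6x + 2). Hence a·b ≡ x^2 + 6x + 2 (mod f). (F_7[x]/(f) is a field with 7^3 = 343 elements since f is irreducible of degree 3.)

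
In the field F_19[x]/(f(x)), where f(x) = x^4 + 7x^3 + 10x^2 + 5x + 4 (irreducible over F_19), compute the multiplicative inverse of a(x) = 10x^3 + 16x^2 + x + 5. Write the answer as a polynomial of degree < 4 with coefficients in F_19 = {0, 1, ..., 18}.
a(x)^(-1) ≡ 4x^3 + 18x^2 + 16x + 4 (mod f(x))

Since f is irreducible over F_19, F_19[x]/(f) is a field and a(x) ≠ 0 has an inverse. Apply the extended Euclidean algorithm to f(x) and a(x) in F_19[x]: f(x) = (2x + 7)·a(x) + (10x^2 + 7x + 7);  a(x) = (x + 18)·(10x^2 + 7x + 7) + (x + 12);  (10x^2 + 7x + 7) = (10x + 1)·(x + 12) + (14). The last nonzero remainder is the constant 14 = gcd(f, a) in F_19. Back-substituting through the division chain expresses 14 = s(x)·a(x) + t(x)·f(x) with s(x) ≡ 18x^3 + 5x^2 + 15x + 18 (mod f), so (18x^3 + 5x^2 + 15x + 18)·a(x) ≡ 14 (mod f). Multiplying by 14^(-1) ≡ 15 in F_19 gives a(x)^(-1) ≡ 15·(18x^3 + 5x^2 + 15x + 18) ≡ 4x^3 + 18x^2 + 16x + 4 (mod f). Check: (10x^3 + 16x^2 + x + 5)·(4x^3 + 18x^2 + 16x + 4) = 2x^6 + 16x^5 + 15x^4 + 11x^3 + 18x^2 + 8x + 1 ≡ 1 (mod x^4 + 7x^3 + 10x^2 + 5x + 4).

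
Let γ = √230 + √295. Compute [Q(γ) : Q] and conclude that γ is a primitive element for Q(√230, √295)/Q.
[Q(γ) : Q] = 4 (equivalently, Q(γ) = Q(√230, √295))

Obviously Q(γ) ⊆ Q(√230, √295), and [Q(√230, √295):Q] = 4 (since 230, 295 are distinct squarefree integers > 1 with 67850 not a perfect square). To show equality we compute the minimal polynomial of γ. From γ = √230 + √295: γ^2 = 230 + 2√(67850) + 295 = 525 + 2√(67850), so γ^2 - 525 = 2√(67850); squaring, (γ^2 - 525)^2 = 4·67850, i.e. γ^4 - 1050γ^2 + 275625 - 271400 = 0, i.e. γ^4 - 1050γ^2 + 4225 = 0. So γ is a root of x^4 - 1050x^2 + 4225. This polynomial is irreducible over Q: it has no rational root (each ±√230 ± √295 is irrational), and any factorization into two quadratics over Q would force √(67850) ∈ Q (pairing opposite roots) or √230, √295 ∈ Q (other pairings), all impossible. Hence [Q(γ):Q] = 4 = [Q(√230, √295):Q], so Q(γ) = Q(√230, √295).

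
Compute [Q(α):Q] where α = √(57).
[Q(α):Q] = 2

[Q(α):Q] equals the degree of the minimal polynomial of α. Here α^2 = 57 and x^2 - 57 is irreducible (d = 57 is squarefree, ≠ 1, hence not a square), so deg(m_α) = 2. Thus [Q(α):Q] = 2.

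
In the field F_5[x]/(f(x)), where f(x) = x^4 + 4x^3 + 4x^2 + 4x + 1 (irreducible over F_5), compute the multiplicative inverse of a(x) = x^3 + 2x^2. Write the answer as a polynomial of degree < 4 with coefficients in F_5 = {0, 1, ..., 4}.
a(x)^(-1) ≡ 3x^3 + 2x (mod f(x))

Since f is irreducible over F_5, F_5[x]/(f) is a field and a(x) ≠ 0 has an inverse. Apply the extended Euclidean algorithm to f(x) and a(x) in F_5[x]: f(x) = (x + 2)·a(x) + (4x + 1);  a(x) = (4x^2 + 2x + 2)·(4x + 1) + (3). The last nonzero remainder is the constant 3 = gcd(f, a) in F_5. Back-substituting through the division chain expresses 3 = s(x)·a(x) + t(x)·f(x) with s(x) ≡ 4x^3 + x (mod f), so (4x^3 + x)·a(x) ≡ 3 (mod f). Multiplying by 3^(-1) ≡ 2 in F_5 gives a(x)^(-1) ≡ 2·(4x^3 + x) ≡ 3x^3 + 2x (mod f). Check: (x^3 + 2x^2)·(3x^3 + 2x) = 3x^6 + x^5 + 2x^4 + 4x^3 ≡ 1 (mod x^4 + 4x^3 + 4x^2 + 4x + 1).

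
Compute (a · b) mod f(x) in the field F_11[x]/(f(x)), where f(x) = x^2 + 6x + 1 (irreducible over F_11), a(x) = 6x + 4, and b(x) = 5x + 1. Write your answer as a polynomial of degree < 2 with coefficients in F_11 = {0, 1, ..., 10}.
a · b ≡ 7 (mod f(x))

Multiply in F_11[x]: a(x)·b(x) = (6x + 4)·(5x + 1) = 8x^2 + 4x + 4. This has degree ≥ 2, so divide by f(x) over F_11: 8x^2 + 4x + 4 = (8)·(x^2 + 6x + 1) + (7). Hence a·b ≡ 7 (mod f). (F_11[x]/(f) is a field with 11^2 = 121 elements since f is irreducible of degree 2.)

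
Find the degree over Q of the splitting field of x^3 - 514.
[K : Q] = 6

The roots of x^3 - 514 are ∛514, ω∛514, ω^2∛514 where ω = e^(2πi/3) is a primitive cube root of unity, so K = Q(∛514, ω). Now [Q(∛514):Q] = 3 (since 514 is not a perfect cube, x^3 - 514 is irreducible) and [Q(ω):Q] = 2. Both 2 and 3 divide [K:Q], and [K:Q] ≤ 3·2 = 6, so [K:Q] = 6. (Equivalently: Q(∛514) ⊂ R but ω ∉ R, so [K : Q(∛514)] = 2.)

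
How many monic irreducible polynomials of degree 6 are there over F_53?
There are 3694034916 monic irreducible polynomials of degree 6 over F_53

Each element of F_{53^6} that lies in no proper subfield is a root of exactly one monic irreducible of degree 6 over F_53, and each such polynomial has 6 distinct roots in F_{53^6}. By Möbius inversion the count is N_53(6) = (1/6) Σ_{d|6} μ(6/d) · 53^d = (1/6)(μ(6)·53^1 + μ(3)·53^2 + μ(2)·53^3 + μ(1)·53^6) = 22164209496/6 = 3694034916.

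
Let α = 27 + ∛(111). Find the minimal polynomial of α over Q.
m_α(x) = x^3 - 81x^2 + 2187x - 19794

Set β = α - 27 = ∛(111), so β^3 = 111. Then (α - 27)^3 - 111 = 0, i.e. α is a root of g(x) = (x - 27)^3 - 111 = x^3 - 81x^2 + 2187x - 19794. Since g(x) = h(x - 27) where h(x) = x^3 - 111, and h is irreducible over Q (because 111 is not a perfect cube, so h has no rational root, and a monic cubic with no rational root is irreducible), g is also irreducible (irreducibility is preserved under the substitution x → x - 27). Hence m_α(x) = x^3 - 81x^2 + 2187x - 19794.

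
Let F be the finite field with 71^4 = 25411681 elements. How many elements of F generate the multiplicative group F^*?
There are φ(25411680) = 5806080 primitive elements

F_q^* is cyclic of order q - 1 = 25411680. A cyclic group of order m has exactly φ(m) generators. Here m = 25411680 = 2^5 · 3^2 · 5 · 7 · 2521, so the number of primitive elements is φ(25411680) = 5806080.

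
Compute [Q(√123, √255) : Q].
[Q(√123, √255) : Q] = 4

[Q(√123):Q] = 2 (min poly x^2 - 123, irreducible since 123 is squarefree > 1). For the top step, suppose √255 ∈ Q(√123), say √255 = c + d√123 with c, d ∈ Q. Squaring: 255 = c^2 + 123d^2 + 2cd√123. Since √123 ∉ Q this forces 2cd = 0. If d = 0 then √255 = c ∈ Q, contradicting 255 squarefree > 1. If c = 0 then 255 = 123d^2, so 123·255 = (123d)^2 is a perfect square in Q — but 123·255 = 31365 is not a perfect square (since 123 and 255 are distinct squarefree integers). Contradiction. Hence √255 ∉ Q(√123), so x^2 - 255 stays irreducible over Q(√123) and [Q(√123, √255) : Q(√123)] = 2. By the tower law, [Q(√123, √255) : Q] = 2 · 2 = 4.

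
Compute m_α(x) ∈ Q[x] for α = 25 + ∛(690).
m_α(x) = x^3 - 75x^2 + 1875x - 16315

Set β = α - 25 = ∛(690), so β^3 = 690. Then (α - 25)^3 - 690 = 0, i.e. α is a root of g(x) = (x - 25)^3 - 690 = x^3 - 75x^2 + 1875x - 16315. Since g(x) = h(x - 25) where h(x) = x^3 - 690, and h is irreducible over Q (because 690 is not a perfect cube, so h has no rational root, and a monic cubic with no rational root is irreducible), g is also irreducible (irreducibility is preserved under the substitution x → x - 25). Hence m_α(x) = x^3 - 75x^2 + 1875x - 16315.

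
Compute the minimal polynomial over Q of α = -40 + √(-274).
m_α(x) = x^2 + 80x + 1874

From α + 40 = √(-274), squaring gives (α + 40)^2 = -274, i.e. α^2 + 80α + 1600 = -274, so α^2 + 80α + 1874 = 0. The discriminant of x^2 + 80x + 1874 is (80)^2 - 4·(1874) = 6400 - 7496 = -1096, and 4·(-274) is not a perfect square in Q since -274 is squarefree and ≠ 1. Hence x^2 + 80x + 1874 is irreducible over Q and is the minimal polynomial of α.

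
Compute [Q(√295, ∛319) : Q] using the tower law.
[Q(√295, ∛319) : Q] = 6

Let L = Q(√295, ∛319). Since Q(√295) ⊂ L and [Q(√295):Q] = 2, the tower law gives 2 | [L:Q]. Likewise Q(∛319) ⊂ L with [Q(∛319):Q] = 3 (because 319 is not a perfect cube), so 3 | [L:Q]. As gcd(2,3) = 1, [L:Q] is divisible by 6. Conversely L is generated over Q by √295 and ∛319, so [L:Q] ≤ 2·3 = 6. Therefore [Q(√295, ∛319) : Q] = 6.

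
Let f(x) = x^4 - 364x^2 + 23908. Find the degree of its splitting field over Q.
[K : Q] = 4

Solving the quadratic in x^2: x^2 = (364 ± √(364^2 - 4·23908))/2 = (364 ± √36864)/2 = (364 ± 192)/2, giving x^2 = 278 or x^2 = 86. So f(x) = (x^2 - 278)(x^2 - 86) and the roots of f are ±√278, ±√86. Hence the splitting field is K = Q(√278, √86). Since 278 and 86 are distinct squarefree integers > 1, their product 23908 is not a perfect square, so √86 ∉ Q(√278). By the tower law [K:Q] = [Q(√278,√86):Q(√278)] · [Q(√278):Q] = 2 · 2 = 4.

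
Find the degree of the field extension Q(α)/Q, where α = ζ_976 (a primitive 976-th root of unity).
[Q(α):Q] = 480

The minimal polynomial of ζ_976 over Q is the 976-th cyclotomic polynomial Φ_976(x), which is irreducible over Q and has degree φ(976) = 480. Hence [Q(α):Q] = φ(976) = 480.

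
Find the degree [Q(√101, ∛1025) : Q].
[Q(√101, ∛1025) : Q] = 6

Let L = Q(√101, ∛1025). Since Q(√101) ⊂ L and [Q(√101):Q] = 2, the tower law gives 2 | [L:Q]. Likewise Q(∛1025) ⊂ L with [Q(∛1025):Q] = 3 (because 1025 is not a perfect cube), so 3 | [L:Q]. As gcd(2,3) = 1, [L:Q] is divisible by 6. Conversely L is generated over Q by √101 and ∛1025, so [L:Q] ≤ 2·3 = 6. Therefore [Q(√101, ∛1025) : Q] = 6.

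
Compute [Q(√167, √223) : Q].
[Q(√167, √223) : Q] = 4

[Q(√167):Q] = 2 (min poly x^2 - 167, irreducible since 167 is squarefree > 1). For the top step, suppose √223 ∈ Q(√167), say √223 = c + d√167 with c, d ∈ Q. Squaring: 223 = c^2 + 167d^2 + 2cd√167. Since √167 ∉ Q this forces 2cd = 0. If d = 0 then √223 = c ∈ Q, contradicting 223 squarefree > 1. If c = 0 then 223 = 167d^2, so 167·223 = (167d)^2 is a perfect square in Q — but 167·223 = 37241 is not a perfect square (since 167 and 223 are distinct squarefree integers). Contradiction. Hence √223 ∉ Q(√167), so x^2 - 223 stays irreducible over Q(√167) and [Q(√167, √223) : Q(√167)] = 2. By the tower law, [Q(√167, √223) : Q] = 2 · 2 = 4.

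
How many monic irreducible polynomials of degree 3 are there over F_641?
There are 87791360 monic irreducible polynomials of degree 3 over F_641

Each element of F_{641^3} that lies in no proper subfield is a root of exactly one monic irreducible of degree 3 over F_641, and each such polynomial has 3 distinct roots in F_{641^3}. By Möbius inversion the count is N_641(3) = (1/3) Σ_{d|3} μ(3/d) · 641^d = (1/3)(μ(3)·641^1 + μ(1)·641^3) = 263374080/3 = 87791360.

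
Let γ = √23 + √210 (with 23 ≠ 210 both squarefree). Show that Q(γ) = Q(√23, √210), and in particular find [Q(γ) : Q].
[Q(γ) : Q] = 4 (equivalently, Q(γ) = Q(√23, √210))

Obviously Q(γ) ⊆ Q(√23, √210), and [Q(√23, √210):Q] = 4 (since 23, 210 are distinct squarefree integers > 1 with 4830 not a perfect square). To show equality we compute the minimal polynomial of γ. From γ = √23 + √210: γ^2 = 23 + 2√(4830) + 210 = 233 + 2√(4830), so γ^2 - 233 = 2√(4830); squaring, (γ^2 - 233)^2 = 4·4830, i.e. γ^4 - 466γ^2 + 54289 - 19320 = 0, i.e. γ^4 - 466γ^2 + 34969 = 0. So γ is a root of x^4 - 466x^2 + 34969. This polynomial is irreducible over Q: it has no rational root (each ±√23 ± √210 is irrational), and any factorization into two quadratics over Q would force √(4830) ∈ Q (pairing opposite roots) or √23, √210 ∈ Q (other pairings), all impossible. Hence [Q(γ):Q] = 4 = [Q(√23, √210):Q], so Q(γ) = Q(√23, √210).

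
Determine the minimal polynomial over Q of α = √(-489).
m_α(x) = x^2 + 489

α satisfies α^2 + 489 = 0, so x^2 + 489 annihilates α. Since d = -489 is squarefree and ≠ 1, it is not a perfect square in Q, so x^2 + 489 has no rational root and is therefore irreducible over Q (a degree-2 polynomial over a field is irreducible iff it has no root). Hence m_α(x) = x^2 + 489.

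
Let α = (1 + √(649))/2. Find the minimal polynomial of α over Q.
m_α(x) = x^2 - x - 162

From 2α - 1 = √(649), squaring gives (2α - 1)^2 = 649, i.e. 4α^2 - 4α + 1 = 649, so α^2 - α + (1 - 649)/4 = 0. Since 649 ≡ 1 (mod 4), (1 - 649)/4 = -162 ∈ Z. The polynomial x^2 - x - 162 has discriminant 1 - 4·(-162) = 649, which is not a perfect square in Q (d = 649 is squarefree and ≠ 1), so x^2 - x - 162 is irreducible over Q. It is the minimal polynomial of α.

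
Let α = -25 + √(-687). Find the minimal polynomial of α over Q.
m_α(x) = x^2 + 50x + 1312

From α + 25 = √(-687), squaring gives (α + 25)^2 = -687, i.e. α^2 + 50α + 625 = -687, so α^2 + 50α + 1312 = 0. The discriminant of x^2 + 50x + 1312 is (50)^2 - 4·(1312) = 2500 - 5248 = -2748, and 4·(-687) is not a perfect square in Q since -687 is squarefree and ≠ 1. Hence x^2 + 50x + 1312 is irreducible over Q and is the minimal polynomial of α.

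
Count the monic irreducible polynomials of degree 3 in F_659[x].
There are 95396840 monic irreducible polynomials of degree 3 over F_659

Each element of F_{659^3} that lies in no proper subfield is a root of exactly one monic irreducible of degree 3 over F_659, and each such polynomial has 3 distinct roots in F_{659^3}. By Möbius inversion the count is N_659(3) = (1/3) Σ_{d|3} μ(3/d) · 659^d = (1/3)(μ(3)·659^1 + μ(1)·659^3) = 286190520/3 = 95396840.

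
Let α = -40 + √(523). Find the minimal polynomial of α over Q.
m_α(x) = x^2 + 80x + 1077

From α + 40 = √(523), squaring gives (α + 40)^2 = 523, i.e. α^2 + 80α + 1600 = 523, so α^2 + 80α + 1077 = 0. The discriminant of x^2 + 80x + 1077 is (80)^2 - 4·(1077) = 6400 - 4308 = 2092, and 4·(523) is not a perfect square in Q since 523 is squarefree and ≠ 1. Hence x^2 + 80x + 1077 is irreducible over Q and is the minimal polynomial of α.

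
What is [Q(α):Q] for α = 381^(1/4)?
[Q(α):Q] = 4

α is a root of x^4 - 381. By Eisenstein's criterion at the prime p = 3 (which divides the constant term 381 but p^2 = 9 does not, since 381 is squarefree), x^4 - 381 is irreducible over Q. Hence [Q(α):Q] = 4.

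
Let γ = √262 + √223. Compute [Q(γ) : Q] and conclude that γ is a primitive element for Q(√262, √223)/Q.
[Q(γ) : Q] = 4 (equivalently, Q(γ) = Q(√262, √223))

Obviously Q(γ) ⊆ Q(√262, √223), and [Q(√262, √223):Q] = 4 (since 262, 223 are distinct squarefree integers > 1 with 58426 not a perfect square). To show equality we compute the minimal polynomial of γ. From γ = √262 + √223: γ^2 = 262 + 2√(58426) + 223 = 485 + 2√(58426), so γ^2 - 485 = 2√(58426); squaring, (γ^2 - 485)^2 = 4·58426, i.e. γ^4 - 970γ^2 + 235225 - 233704 = 0, i.e. γ^4 - 970γ^2 + 1521 = 0. So γ is a root of x^4 - 970x^2 + 1521. This polynomial is irreducible over Q: it has no rational root (each ±√262 ± √223 is irrational), and any factorization into two quadratics over Q would force √(58426) ∈ Q (pairing opposite roots) or √262, √223 ∈ Q (other pairings), all impossible. Hence [Q(γ):Q] = 4 = [Q(√262, √223):Q], so Q(γ) = Q(√262, √223).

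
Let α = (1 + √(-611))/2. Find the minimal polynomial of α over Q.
m_α(x) = x^2 - x + 153

From 2α - 1 = √(-611), squaring gives (2α - 1)^2 = -611, i.e. 4α^2 - 4α + 1 = -611, so α^2 - α + (1 + 611)/4 = 0. Since -611 ≡ 1 (mod 4), (1 + 611)/4 = 153 ∈ Z. The polynomial x^2 - x + 153 has discriminant 1 - 4·(153) = -611, which is not a perfect square in Q (d = -611 is squarefree and ≠ 1), so x^2 - x + 153 is irreducible over Q. It is the minimal polynomial of α.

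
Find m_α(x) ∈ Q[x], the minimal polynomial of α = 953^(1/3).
m_α(x) = x^3 - 953

α satisfies α^3 = 953, so x^3 - 953 annihilates α. By the rational root test, a rational root p/q (in lowest terms) of x^3 - 953 would satisfy p^3 = 953 q^3, forcing q = 1 and p^3 = 953; but 953 is not a perfect cube, contradiction. A monic cubic over Q with no rational root is irreducible (any nontrivial factorization would include a linear factor). Hence x^3 - 953 is the minimal polynomial of α, and in particular [Q(α):Q] = 3.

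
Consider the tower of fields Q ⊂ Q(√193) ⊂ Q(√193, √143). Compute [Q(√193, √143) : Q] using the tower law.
[Q(√193, √143) : Q] = 4

[Q(√193):Q] = 2 (min poly x^2 - 193, irreducible since 193 is squarefree > 1). For the top step, suppose √143 ∈ Q(√193), say √143 = c + d√193 with c, d ∈ Q. Squaring: 143 = c^2 + 193d^2 + 2cd√193. Since √193 ∉ Q this forces 2cd = 0. If d = 0 then √143 = c ∈ Q, contradicting 143 squarefree > 1. If c = 0 then 143 = 193d^2, so 193·143 = (193d)^2 is a perfect square in Q — but 193·143 = 27599 is not a perfect square (since 193 and 143 are distinct squarefree integers). Contradiction. Hence √143 ∉ Q(√193), so x^2 - 143 stays irreducible over Q(√193) and [Q(√193, √143) : Q(√193)] = 2. By the tower law, [Q(√193, √143) : Q] = 2 · 2 = 4.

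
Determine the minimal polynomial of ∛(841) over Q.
m_α(x) = x^3 - 841

α satisfies α^3 = 841, so x^3 - 841 annihilates α. By the rational root test, a rational root p/q (in lowest terms) of x^3 - 841 would satisfy p^3 = 841 q^3, forcing q = 1 and p^3 = 841; but 841 is not a perfect cube, contradiction. A monic cubic over Q with no rational root is irreducible (any nontrivial factorization would include a linear factor). Hence x^3 - 841 is the minimal polynomial of α, and in particular [Q(α):Q] = 3.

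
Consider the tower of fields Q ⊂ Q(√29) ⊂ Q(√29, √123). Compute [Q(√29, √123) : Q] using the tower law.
[Q(√29, √123) : Q] = 4

[Q(√29):Q] = 2 (min poly x^2 - 29, irreducible since 29 is squarefree > 1). For the top step, suppose √123 ∈ Q(√29), say √123 = c + d√29 with c, d ∈ Q. Squaring: 123 = c^2 + 29d^2 + 2cd√29. Since √29 ∉ Q this forces 2cd = 0. If d = 0 then √123 = c ∈ Q, contradicting 123 squarefree > 1. If c = 0 then 123 = 29d^2, so 29·123 = (29d)^2 is a perfect square in Q — but 29·123 = 3567 is not a perfect square (since 29 and 123 are distinct squarefree integers). Contradiction. Hence √123 ∉ Q(√29), so x^2 - 123 stays irreducible over Q(√29) and [Q(√29, √123) : Q(√29)] = 2. By the tower law, [Q(√29, √123) : Q] = 2 · 2 = 4.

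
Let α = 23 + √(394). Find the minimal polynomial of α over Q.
m_α(x) = x^2 - 46x + 135

From α - 23 = √(394), squaring gives (α - 23)^2 = 394, i.e. α^2 - 46α + 529 = 394, so α^2 - 46α + 135 = 0. The discriminant of x^2 - 46x + 135 is (-46)^2 - 4·(135) = 2116 - 540 = 1576, and 4·(394) is not a perfect square in Q since 394 is squarefree and ≠ 1. Hence x^2 - 46x + 135 is irreducible over Q and is the minimal polynomial of α.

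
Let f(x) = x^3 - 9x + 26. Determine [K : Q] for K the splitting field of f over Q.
[K : Q] = 6

By the rational root test, any rational root of the monic integer polynomial f(x) = x^3 - 9x + 26 must be an integer dividing the constant term 26, i.e. one of ±{1, 2, 13, 26}. Evaluating: f(1) = 18, f(-1) = 34, f(2) = 16, f(-2) = 36, f(13) = 2106, f(-13) = -2054, f(26) = 17368, f(-26) = -17316; none is 0, so f has no rational root and is therefore irreducible over Q (a cubic with no linear factor over a field is irreducible). For an irreducible cubic, the Galois group is A_3 or S_3 according as the discriminant disc(f) = -4a^3 - 27b^2 = -4·(-9)^3 - 27·(26)^2 = -15336 is or is not a square in Q. Here disc(f) = -15336 is not a perfect square in Q, so the Galois group of f over Q is not contained in A_3 and must be all of S_3. The splitting field has degree |S_3| = 6 over Q, so [K : Q] = 6.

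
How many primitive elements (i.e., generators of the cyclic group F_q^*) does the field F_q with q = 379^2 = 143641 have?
There are φ(143640) = 31104 primitive elements

F_q^* is cyclic of order q - 1 = 143640. A cyclic group of order m has exactly φ(m) generators. Here m = 143640 = 2^3 · 3^3 · 5 · 7 · 19, so the number of primitive elements is φ(143640) = 31104.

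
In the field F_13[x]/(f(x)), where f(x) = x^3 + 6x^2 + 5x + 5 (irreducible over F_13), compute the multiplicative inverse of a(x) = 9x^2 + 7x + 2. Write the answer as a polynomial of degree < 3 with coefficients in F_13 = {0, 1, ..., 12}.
a(x)^(-1) ≡ 3x^2 + 12x + 9 (mod f(x))

Since f is irreducible over F_13, F_13[x]/(f) is a field and a(x) ≠ 0 has an inverse. Apply the extended Euclidean algorithm to f(x) and a(x) in F_13[x]: f(x) = (3x + 7)·a(x) + (2x + 4);  a(x) = (11x + 1)·(2x + 4) + (11). The last nonzero remainder is the constant 11 = gcd(f, a) in F_13. Back-substituting through the division chain expresses 11 = s(x)·a(x) + t(x)·f(x) with s(x) ≡ 7x^2 + 2x + 8 (mod f), so (7x^2 + 2x + 8)·a(x) ≡ 11 (mod f). Multiplying by 11^(-1) ≡ 6 in F_13 gives a(x)^(-1) ≡ 6·(7x^2 + 2x + 8) ≡ 3x^2 + 12x + 9 (mod f). Check: (9x^2 + 7x + 2)·(3x^2 + 12x + 9) = x^4 + 12x^3 + 2x^2 + 9x + 5 ≡ 1 (mod x^3 + 6x^2 + 5x + 5).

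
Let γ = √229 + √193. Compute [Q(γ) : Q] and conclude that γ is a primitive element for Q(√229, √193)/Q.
[Q(γ) : Q] = 4 (equivalently, Q(γ) = Q(√229, √193))

Obviously Q(γ) ⊆ Q(√229, √193), and [Q(√229, √193):Q] = 4 (since 229, 193 are distinct squarefree integers > 1 with 44197 not a perfect square). To show equality we compute the minimal polynomial of γ. From γ = √229 + √193: γ^2 = 229 + 2√(44197) + 193 = 422 + 2√(44197), so γ^2 - 422 = 2√(44197); squaring, (γ^2 - 422)^2 = 4·44197, i.e. γ^4 - 844γ^2 + 178084 - 176788 = 0, i.e. γ^4 - 844γ^2 + 1296 = 0. So γ is a root of x^4 - 844x^2 + 1296. This polynomial is irreducible over Q: it has no rational root (each ±√229 ± √193 is irrational), and any factorization into two quadratics over Q would force √(44197) ∈ Q (pairing opposite roots) or √229, √193 ∈ Q (other pairings), all impossible. Hence [Q(γ):Q] = 4 = [Q(√229, √193):Q], so Q(γ) = Q(√229, √193).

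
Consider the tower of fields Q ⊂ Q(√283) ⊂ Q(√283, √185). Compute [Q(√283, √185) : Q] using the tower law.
[Q(√283, √185) : Q] = 4

[Q(√283):Q] = 2 (min poly x^2 - 283, irreducible since 283 is squarefree > 1). For the top step, suppose √185 ∈ Q(√283), say √185 = c + d√283 with c, d ∈ Q. Squaring: 185 = c^2 + 283d^2 + 2cd√283. Since √283 ∉ Q this forces 2cd = 0. If d = 0 then √185 = c ∈ Q, contradicting 185 squarefree > 1. If c = 0 then 185 = 283d^2, so 283·185 = (283d)^2 is a perfect square in Q — but 283·185 = 52355 is not a perfect square (since 283 and 185 are distinct squarefree integers). Contradiction. Hence √185 ∉ Q(√283), so x^2 - 185 stays irreducible over Q(√283) and [Q(√283, √185) : Q(√283)] = 2. By the tower law, [Q(√283, √185) : Q] = 2 · 2 = 4.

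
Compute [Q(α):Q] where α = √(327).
[Q(α):Q] = 2

[Q(α):Q] equals the degree of the minimal polynomial of α. Here α^2 = 327 and x^2 - 327 is irreducible (d = 327 is squarefree, ≠ 1, hence not a square), so deg(m_α) = 2. Thus [Q(α):Q] = 2.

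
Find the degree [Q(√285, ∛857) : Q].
[Q(√285, ∛857) : Q] = 6

Let L = Q(√285, ∛857). Since Q(√285) ⊂ L and [Q(√285):Q] = 2, the tower law gives 2 | [L:Q]. Likewise Q(∛857) ⊂ L with [Q(∛857):Q] = 3 (because 857 is not a perfect cube), so 3 | [L:Q]. As gcd(2,3) = 1, [L:Q] is divisible by 6. Conversely L is generated over Q by √285 and ∛857, so [L:Q] ≤ 2·3 = 6. Therefore [Q(√285, ∛857) : Q] = 6.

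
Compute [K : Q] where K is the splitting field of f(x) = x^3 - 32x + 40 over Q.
[K : Q] = 6

By the rational root test, any rational root of the monic integer polynomial f(x) = x^3 - 32x + 40 must be an integer dividing the constant term 40, i.e. one of ±{1, 2, 4, 5, 8, 10, 20, 40}. Evaluating: f(1) = 9, f(-1) = 71, f(2) = -16, f(-2) = 96, f(4) = -24, f(-4) = 104, f(5) = 5, f(-5) = 75, f(8) = 296, f(-8) = -216, f(10) = 720, f(-10) = -640, f(20) = 7400, f(-20) = -7320, f(40) = 62760, f(-40) = -62680; none is 0, so f has no rational root and is therefore irreducible over Q (a cubic with no linear factor over a field is irreducible). For an irreducible cubic, the Galois group is A_3 or S_3 according as the discriminant disc(f) = -4a^3 - 27b^2 = -4·(-32)^3 - 27·(40)^2 = 87872 is or is not a square in Q. Here disc(f) = 87872 is not a perfect square in Q, so the Galois group of f over Q is not contained in A_3 and must be all of S_3. The splitting field has degree |S_3| = 6 over Q, so [K : Q] = 6.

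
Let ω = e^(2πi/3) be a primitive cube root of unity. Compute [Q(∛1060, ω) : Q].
[Q(∛1060, ω) : Q] = 6

[Q(∛1060):Q] = 3 (min poly x^3 - 1060, irreducible since 1060 is not a perfect cube). [Q(ω):Q] = 2 (min poly x^2 + x + 1). Since Q(∛1060) ⊂ R and ω ∉ R, we have ω ∉ Q(∛1060), so x^2 + x + 1 remains irreducible over Q(∛1060) and [Q(∛1060, ω) : Q(∛1060)] = 2. By the tower law, [Q(∛1060, ω) : Q] = 3 · 2 = 6. (In fact Q(∛1060, ω) is the splitting field of x^3 - 1060 over Q.)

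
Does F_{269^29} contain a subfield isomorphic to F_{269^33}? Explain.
No: F_{269^33} is not a subfield of F_{269^29}

F_{p^m} embeds in F_{p^n} iff m | n. Here 33 ∤ 29 (since 29 = 0·33 + 29 with remainder 29 ≠ 0), so F_{269^33} is not a subfield of F_{269^29}. Equivalently: if it were, the tower law would give 33 = [F_{269^33}:F_269] dividing [F_{269^29}:F_269] = 29, contradiction.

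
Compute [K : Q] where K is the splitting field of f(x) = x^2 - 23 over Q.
[K : Q] = 2

f(x) = x^2 - 23 factors as (x - √23)(x + √23). The splitting field is K = Q(√23). Since 23 is squarefree and > 1, it is not a perfect square, so x^2 - 23 is irreducible over Q and [Q(√23) : Q] = 2. Hence [K : Q] = 2.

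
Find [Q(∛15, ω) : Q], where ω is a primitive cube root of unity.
[Q(∛15, ω) : Q] = 6

[Q(∛15):Q] = 3 (min poly x^3 - 15, irreducible since 15 is not a perfect cube). [Q(ω):Q] = 2 (min poly x^2 + x + 1). Since Q(∛15) ⊂ R and ω ∉ R, we have ω ∉ Q(∛15), so x^2 + x + 1 remains irreducible over Q(∛15) and [Q(∛15, ω) : Q(∛15)] = 2. By the tower law, [Q(∛15, ω) : Q] = 3 · 2 = 6. (In fact Q(∛15, ω) is the splitting field of x^3 - 15 over Q.)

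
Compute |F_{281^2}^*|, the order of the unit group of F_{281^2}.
|F_{281^2}^*| = 78960

F_{281^2} has 281^2 = 78961 elements; its multiplicative group consists of all nonzero elements, so |F_{281^2}^*| = 78961 - 1 = 78960. (It is cyclic since any finite subgroup of the multiplicative group of a field is cyclic.)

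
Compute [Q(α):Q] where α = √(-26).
[Q(α):Q] = 2

[Q(α):Q] equals the degree of the minimal polynomial of α. Here α^2 = -26 and x^2 + 26 is irreducible (d = -26 is squarefree, ≠ 1, hence not a square), so deg(m_α) = 2. Thus [Q(α):Q] = 2.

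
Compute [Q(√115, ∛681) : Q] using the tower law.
[Q(√115, ∛681) : Q] = 6

Let L = Q(√115, ∛681). Since Q(√115) ⊂ L and [Q(√115):Q] = 2, the tower law gives 2 | [L:Q]. Likewise Q(∛681) ⊂ L with [Q(∛681):Q] = 3 (because 681 is not a perfect cube), so 3 | [L:Q]. As gcd(2,3) = 1, [L:Q] is divisible by 6. Conversely L is generated over Q by √115 and ∛681, so [L:Q] ≤ 2·3 = 6. Therefore [Q(√115, ∛681) : Q] = 6.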